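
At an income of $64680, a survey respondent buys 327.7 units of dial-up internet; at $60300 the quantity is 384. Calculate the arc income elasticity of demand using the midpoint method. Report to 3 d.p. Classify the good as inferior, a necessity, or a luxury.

ΔQ = 384 − 327.7 = 56.3; midpoint Q̄ = (327.7 + 384)/2 = 355.85.
ΔI = 60300 − 64680 = -4380; midpoint Ī = (64680 + 60300)/2 = 62490.
η = (ΔQ/Q̄) ÷ (ΔI/Ī) = (56.3/355.85) ÷ (-4380/62490) = -2.257.
η < 0 ⇒ inferior good.

-2.257 (inferior good)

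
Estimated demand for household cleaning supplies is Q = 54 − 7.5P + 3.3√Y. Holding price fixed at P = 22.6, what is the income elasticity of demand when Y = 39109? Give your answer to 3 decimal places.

At P = 22.6, Y = 39109: Q = 537.108.
Holding P constant, ∂Q/∂Y = 3.3/(2√Y) = 0.00834345.
η_Y = (∂Q/∂Y)·(Y/Q) = 0.00834345 × (39109/537.108) = 0.608.

0.608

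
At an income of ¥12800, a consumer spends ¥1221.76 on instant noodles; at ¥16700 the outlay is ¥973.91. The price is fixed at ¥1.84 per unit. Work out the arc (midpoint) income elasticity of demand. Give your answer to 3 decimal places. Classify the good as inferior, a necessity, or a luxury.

-0.854 (inferior good)

With a constant price, Q₁ = 1221.76/1.84 = 664.000 and Q₂ = 973.91/1.84 = 529.299 (equivalently, work directly with expenditure since P cancels).
Midpoint %ΔQ = (973.91 − 1221.76)/1097.84 = -0.22576; midpoint %ΔI = (16700 − 12800)/14750 = 0.26441.
η = -0.22576 / 0.26441 = -0.854.
η < 0 ⇒ inferior good.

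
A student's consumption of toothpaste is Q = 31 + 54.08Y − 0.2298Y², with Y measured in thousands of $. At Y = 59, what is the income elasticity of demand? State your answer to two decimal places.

0.66

At Y = 59: Q = 2421.7862.
dQ/dY = 54.08 − 0.4596Y = 26.96360.
η = (dQ/dY)·(Y/Q) = 26.96360 × (59/2421.7862) = 0.66.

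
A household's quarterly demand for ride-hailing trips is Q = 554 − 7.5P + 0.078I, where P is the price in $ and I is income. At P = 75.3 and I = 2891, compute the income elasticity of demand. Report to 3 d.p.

At P = 75.3, I = 2891: Q = 214.748.
Holding P constant, ∂Q/∂I = 0.078.
η_I = (∂Q/∂I)·(I/Q) = 0.078 × (2891/214.748) = 1.050.

1.050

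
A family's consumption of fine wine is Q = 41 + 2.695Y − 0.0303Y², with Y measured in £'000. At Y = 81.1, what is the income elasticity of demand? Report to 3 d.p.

-2.987

At Y = 81.1: Q = 60.2750.
dQ/dY = 2.695 − 0.0606Y = -2.21966.
η = (dQ/dY)·(Y/Q) = -2.21966 × (81.1/60.2750) = -2.987.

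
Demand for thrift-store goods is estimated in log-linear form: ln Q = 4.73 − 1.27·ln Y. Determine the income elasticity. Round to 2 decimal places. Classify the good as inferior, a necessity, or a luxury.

In a log-linear demand, the coefficient on ln Y is the income elasticity.
So η = -1.27.
η < 0 ⇒ inferior good.

-1.27 (inferior good)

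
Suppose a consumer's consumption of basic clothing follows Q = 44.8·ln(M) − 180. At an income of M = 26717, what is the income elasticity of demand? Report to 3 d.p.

0.162

At M = 26717: Q = 276.649.
dQ/dM = 44.8/M = 0.00167683 at this income.
η = (dQ/dM)·(M/Q) = 0.00167683 × (26717/276.649) = 0.162.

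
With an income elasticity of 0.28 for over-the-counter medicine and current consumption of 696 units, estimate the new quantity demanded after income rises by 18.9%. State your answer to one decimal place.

%ΔQ ≈ η × %ΔI = 0.28 × 18.9% = 5.292%.
New Q ≈ 696 × (1 + 0.05292) = 732.8.

732.8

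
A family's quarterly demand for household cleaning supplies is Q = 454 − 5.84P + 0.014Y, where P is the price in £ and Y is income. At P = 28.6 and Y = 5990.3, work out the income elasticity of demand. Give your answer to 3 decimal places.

At P = 28.6, Y = 5990.3: Q = 370.840.
Holding P constant, ∂Q/∂Y = 0.014.
η_Y = (∂Q/∂Y)·(Y/Q) = 0.014 × (5990.3/370.840) = 0.226.

0.226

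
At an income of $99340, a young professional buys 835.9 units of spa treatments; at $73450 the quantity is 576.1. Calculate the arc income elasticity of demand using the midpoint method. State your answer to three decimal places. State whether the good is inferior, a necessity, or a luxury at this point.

1.228 (luxury)

ΔQ = 576.1 − 835.9 = -259.8; midpoint Q̄ = (835.9 + 576.1)/2 = 706.
ΔI = 73450 − 99340 = -25890; midpoint Ī = (99340 + 73450)/2 = 86395.
η = (ΔQ/Q̄) ÷ (ΔI/Ī) = (-259.8/706) ÷ (-25890/86395) = 1.228.
η > 1 ⇒ luxury.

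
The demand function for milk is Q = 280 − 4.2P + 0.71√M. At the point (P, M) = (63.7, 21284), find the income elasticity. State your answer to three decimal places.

At P = 63.7, M = 21284: Q = 116.042.
Holding P constant, ∂Q/∂M = 0.71/(2√M) = 0.00243333.
η_M = (∂Q/∂M)·(M/Q) = 0.00243333 × (21284/116.042) = 0.446.

0.446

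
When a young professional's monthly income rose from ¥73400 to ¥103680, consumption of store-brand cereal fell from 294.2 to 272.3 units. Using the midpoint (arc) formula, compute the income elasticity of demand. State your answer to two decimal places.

ΔQ = 272.3 − 294.2 = -21.9; midpoint Q̄ = (294.2 + 272.3)/2 = 283.25.
ΔI = 103680 − 73400 = 30280; midpoint Ī = (73400 + 103680)/2 = 88540.
η = (ΔQ/Q̄) ÷ (ΔI/Ī) = (-21.9/283.25) ÷ (30280/88540) = -0.23.

-0.23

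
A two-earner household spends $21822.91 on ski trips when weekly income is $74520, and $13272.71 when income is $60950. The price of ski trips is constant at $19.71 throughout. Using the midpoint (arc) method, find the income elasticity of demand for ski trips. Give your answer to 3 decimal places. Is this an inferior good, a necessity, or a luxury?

With a constant price, Q₁ = 21822.91/19.71 = 1107.200 and Q₂ = 13272.71/19.71 = 673.400 (equivalently, work directly with expenditure since P cancels).
Midpoint %ΔQ = (13272.71 − 21822.91)/17547.81 = -0.48725; midpoint %ΔI = (60950 − 74520)/67735 = -0.20034.
η = -0.48725 / -0.20034 = 2.432.
η > 1 ⇒ luxury.

2.432 (luxury)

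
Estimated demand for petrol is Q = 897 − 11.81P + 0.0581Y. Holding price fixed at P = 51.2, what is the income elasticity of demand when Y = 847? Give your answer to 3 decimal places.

0.144

At P = 51.2, Y = 847: Q = 341.539.
Holding P constant, ∂Q/∂Y = 0.0581.
η_Y = (∂Q/∂Y)·(Y/Q) = 0.0581 × (847/341.539) = 0.144.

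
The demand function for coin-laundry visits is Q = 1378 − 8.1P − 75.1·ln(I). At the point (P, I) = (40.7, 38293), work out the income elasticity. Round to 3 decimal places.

At P = 40.7, I = 38293: Q = 255.798.
Holding P constant, ∂Q/∂I = -75.1/I = -0.00196119.
η_I = (∂Q/∂I)·(I/Q) = -0.00196119 × (38293/255.798) = -0.294.

-0.294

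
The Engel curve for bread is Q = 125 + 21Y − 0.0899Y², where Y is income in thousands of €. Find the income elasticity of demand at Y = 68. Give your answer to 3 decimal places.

0.525

At Y = 68: Q = 1137.3024.
dQ/dY = 21 − 0.1798Y = 8.77360.
η = (dQ/dY)·(Y/Q) = 8.77360 × (68/1137.3024) = 0.525.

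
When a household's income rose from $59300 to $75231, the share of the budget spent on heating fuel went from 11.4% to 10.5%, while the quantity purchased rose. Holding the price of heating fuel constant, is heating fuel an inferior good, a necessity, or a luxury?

necessity

Quantity rises but the budget share falls as income rises, so 0 < η < 1.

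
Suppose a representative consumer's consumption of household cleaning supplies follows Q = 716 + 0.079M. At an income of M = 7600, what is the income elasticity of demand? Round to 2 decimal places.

At M = 7600: Q = 1316.400.
dQ/dM = 0.079.
η = (dQ/dM)·(M/Q) = 0.079 × (7600/1316.400) = 0.46.

0.46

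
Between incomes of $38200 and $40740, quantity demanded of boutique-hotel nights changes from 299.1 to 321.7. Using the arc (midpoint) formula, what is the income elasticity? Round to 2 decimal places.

ΔQ = 321.7 − 299.1 = 22.6; midpoint Q̄ = (299.1 + 321.7)/2 = 310.4.
ΔI = 40740 − 38200 = 2540; midpoint Ī = (38200 + 40740)/2 = 39470.
η = (ΔQ/Q̄) ÷ (ΔI/Ī) = (22.6/310.4) ÷ (2540/39470) = 1.13.

1.13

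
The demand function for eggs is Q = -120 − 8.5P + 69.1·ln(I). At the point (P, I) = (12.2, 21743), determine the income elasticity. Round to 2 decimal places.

0.15

At P = 12.2, I = 21743: Q = 466.405.
Holding P constant, ∂Q/∂I = 69.1/I = 0.00317803.
η_I = (∂Q/∂I)·(I/Q) = 0.00317803 × (21743/466.405) = 0.15.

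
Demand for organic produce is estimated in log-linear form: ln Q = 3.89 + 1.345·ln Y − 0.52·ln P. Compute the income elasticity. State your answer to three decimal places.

1.345

In a log-linear demand, the coefficient on ln Y is the income elasticity.
So η = 1.345.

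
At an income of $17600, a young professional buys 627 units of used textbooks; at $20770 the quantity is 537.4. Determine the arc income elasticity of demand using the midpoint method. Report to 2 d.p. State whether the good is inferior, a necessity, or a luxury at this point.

ΔQ = 537.4 − 627 = -89.6; midpoint Q̄ = (627 + 537.4)/2 = 582.2.
ΔI = 20770 − 17600 = 3170; midpoint Ī = (17600 + 20770)/2 = 19185.
η = (ΔQ/Q̄) ÷ (ΔI/Ī) = (-89.6/582.2) ÷ (3170/19185) = -0.93.
η < 0 ⇒ inferior good.

-0.93 (inferior good)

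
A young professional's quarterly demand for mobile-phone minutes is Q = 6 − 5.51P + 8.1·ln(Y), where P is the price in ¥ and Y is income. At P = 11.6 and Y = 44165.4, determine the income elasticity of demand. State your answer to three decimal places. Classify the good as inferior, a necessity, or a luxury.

At P = 11.6, Y = 44165.4: Q = 28.719.
Holding P constant, ∂Q/∂Y = 8.1/Y = 0.000183401.
η_Y = (∂Q/∂Y)·(Y/Q) = 0.000183401 × (44165.4/28.719) = 0.282.
Since 0 < η < 1, this is a necessity.

0.282 (necessity)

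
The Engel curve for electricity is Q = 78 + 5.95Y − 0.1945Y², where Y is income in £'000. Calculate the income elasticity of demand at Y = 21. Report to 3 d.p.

At Y = 21: Q = 117.1755.
dQ/dY = 5.95 − 0.389Y = -2.21900.
η = (dQ/dY)·(Y/Q) = -2.21900 × (21/117.1755) = -0.398.

-0.398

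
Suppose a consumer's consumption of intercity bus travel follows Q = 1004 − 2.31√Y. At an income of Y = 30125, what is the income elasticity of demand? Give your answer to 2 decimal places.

At Y = 30125: Q = 603.064.
dQ/dY = -2.31/(2√Y) = -0.00665455 at this income.
η = (dQ/dY)·(Y/Q) = -0.00665455 × (30125/603.064) = -0.33.

-0.33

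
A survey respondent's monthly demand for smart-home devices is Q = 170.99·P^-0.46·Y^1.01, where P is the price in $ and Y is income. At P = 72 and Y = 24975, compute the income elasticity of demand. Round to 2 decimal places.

For a multiplicative demand Q = A·P^α·Y^β, the income elasticity is β everywhere.
Here β = 1.01, so η = 1.01.

1.01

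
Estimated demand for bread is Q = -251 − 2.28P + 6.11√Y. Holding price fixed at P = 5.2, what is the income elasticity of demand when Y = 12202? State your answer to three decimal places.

At P = 5.2, Y = 12202: Q = 412.071.
Holding P constant, ∂Q/∂Y = 6.11/(2√Y) = 0.0276564.
η_Y = (∂Q/∂Y)·(Y/Q) = 0.0276564 × (12202/412.071) = 0.819.

0.819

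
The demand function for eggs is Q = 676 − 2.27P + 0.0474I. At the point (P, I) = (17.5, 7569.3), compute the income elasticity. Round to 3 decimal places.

0.361

At P = 17.5, I = 7569.3: Q = 995.060.
Holding P constant, ∂Q/∂I = 0.0474.
η_I = (∂Q/∂I)·(I/Q) = 0.0474 × (7569.3/995.060) = 0.361.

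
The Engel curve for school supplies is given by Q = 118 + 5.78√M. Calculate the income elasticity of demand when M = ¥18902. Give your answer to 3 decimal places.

0.435

At M = 18902: Q = 912.661.
dQ/dM = 5.78/(2√M) = 0.0210205 at this income.
η = (dQ/dM)·(M/Q) = 0.0210205 × (18902/912.661) = 0.435.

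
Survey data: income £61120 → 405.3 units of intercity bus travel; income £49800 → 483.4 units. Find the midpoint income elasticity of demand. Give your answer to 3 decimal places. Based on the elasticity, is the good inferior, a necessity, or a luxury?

-0.861 (inferior good)

ΔQ = 483.4 − 405.3 = 78.1; midpoint Q̄ = (405.3 + 483.4)/2 = 444.35.
ΔI = 49800 − 61120 = -11320; midpoint Ī = (61120 + 49800)/2 = 55460.
η = (ΔQ/Q̄) ÷ (ΔI/Ī) = (78.1/444.35) ÷ (-11320/55460) = -0.861.
η < 0 ⇒ inferior good.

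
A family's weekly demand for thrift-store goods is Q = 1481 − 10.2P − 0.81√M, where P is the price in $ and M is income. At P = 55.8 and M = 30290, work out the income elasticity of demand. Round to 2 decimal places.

At P = 55.8, M = 30290: Q = 770.867.
Holding P constant, ∂Q/∂M = -0.81/(2√M) = -0.00232705.
η_M = (∂Q/∂M)·(M/Q) = -0.00232705 × (30290/770.867) = -0.09.

-0.09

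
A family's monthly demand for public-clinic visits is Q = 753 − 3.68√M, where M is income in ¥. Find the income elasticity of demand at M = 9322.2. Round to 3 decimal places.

At M = 9322.2: Q = 397.690.
dQ/dM = -3.68/(2√M) = -0.0190572 at this income.
η = (dQ/dM)·(M/Q) = -0.0190572 × (9322.2/397.690) = -0.447.

-0.447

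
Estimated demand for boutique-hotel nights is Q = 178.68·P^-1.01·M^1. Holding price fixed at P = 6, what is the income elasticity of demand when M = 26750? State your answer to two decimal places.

1.00

For a multiplicative demand Q = A·P^α·M^β, the income elasticity is β everywhere.
Here β = 1, so η = 1.00.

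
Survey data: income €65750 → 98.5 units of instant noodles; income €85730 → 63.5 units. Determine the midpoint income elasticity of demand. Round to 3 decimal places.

-1.638

ΔQ = 63.5 − 98.5 = -35; midpoint Q̄ = (98.5 + 63.5)/2 = 81.
ΔI = 85730 − 65750 = 19980; midpoint Ī = (65750 + 85730)/2 = 75740.
η = (ΔQ/Q̄) ÷ (ΔI/Ī) = (-35/81) ÷ (19980/75740) = -1.638.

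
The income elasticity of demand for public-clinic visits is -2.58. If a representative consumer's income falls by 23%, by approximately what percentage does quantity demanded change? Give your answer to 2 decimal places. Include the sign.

%ΔQ ≈ η × %ΔI = -2.58 × (-23%) = 59.34%.

59.34%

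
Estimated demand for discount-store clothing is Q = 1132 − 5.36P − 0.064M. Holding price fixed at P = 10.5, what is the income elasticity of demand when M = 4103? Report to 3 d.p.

-0.323

At P = 10.5, M = 4103: Q = 813.128.
Holding P constant, ∂Q/∂M = −0.064.
η_M = (∂Q/∂M)·(M/Q) = -0.064 × (4103/813.128) = -0.323.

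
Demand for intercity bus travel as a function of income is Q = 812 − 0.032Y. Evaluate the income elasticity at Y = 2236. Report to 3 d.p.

-0.097

At Y = 2236: Q = 740.448.
dQ/dY = −0.032.
η = (dQ/dY)·(Y/Q) = -0.032 × (2236/740.448) = -0.097.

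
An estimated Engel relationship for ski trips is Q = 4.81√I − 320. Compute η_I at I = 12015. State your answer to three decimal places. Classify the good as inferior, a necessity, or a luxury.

1.272 (luxury)

At I = 12015: Q = 207.238.
dQ/dI = 4.81/(2√I) = 0.0219408 at this income.
η = (dQ/dI)·(I/Q) = 0.0219408 × (12015/207.238) = 1.272.
Since η > 1, the good is a luxury.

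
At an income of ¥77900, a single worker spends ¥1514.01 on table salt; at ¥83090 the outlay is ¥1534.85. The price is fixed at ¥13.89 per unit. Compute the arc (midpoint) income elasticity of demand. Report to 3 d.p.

With a constant price, Q₁ = 1514.01/13.89 = 109.000 and Q₂ = 1534.85/13.89 = 110.500 (equivalently, work directly with expenditure since P cancels).
Midpoint %ΔQ = (1534.85 − 1514.01)/1524.43 = 0.01367; midpoint %ΔI = (83090 − 77900)/80495 = 0.06448.
η = 0.01367 / 0.06448 = 0.212.

0.212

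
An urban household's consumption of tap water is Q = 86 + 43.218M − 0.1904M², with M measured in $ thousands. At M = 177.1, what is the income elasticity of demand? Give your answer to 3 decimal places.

-2.426

At M = 177.1: Q = 1768.1241.
dQ/dM = 43.218 − 0.3808M = -24.22168.
η = (dQ/dM)·(M/Q) = -24.22168 × (177.1/1768.1241) = -2.426.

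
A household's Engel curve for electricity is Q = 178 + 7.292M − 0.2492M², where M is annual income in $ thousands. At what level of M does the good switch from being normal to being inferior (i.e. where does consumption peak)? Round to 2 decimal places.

dQ/dM = 7.292 − 0.4984M.
The good is inferior where dQ/dM < 0. Setting dQ/dM = 0 gives M = 7.292 / 0.4984 = 14.63.

14.63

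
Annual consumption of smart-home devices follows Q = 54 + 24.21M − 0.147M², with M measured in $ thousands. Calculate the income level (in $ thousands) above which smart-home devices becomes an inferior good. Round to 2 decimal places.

dQ/dM = 24.21 − 0.294M.
The good is inferior where dQ/dM < 0. Setting dQ/dM = 0 gives M = 24.21 / 0.294 = 82.35.

82.35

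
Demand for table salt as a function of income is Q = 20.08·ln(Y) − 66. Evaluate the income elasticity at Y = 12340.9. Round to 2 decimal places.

0.16

At Y = 12340.9: Q = 123.167.
dQ/dY = 20.08/Y = 0.00162711 at this income.
η = (dQ/dY)·(Y/Q) = 0.00162711 × (12340.9/123.167) = 0.16.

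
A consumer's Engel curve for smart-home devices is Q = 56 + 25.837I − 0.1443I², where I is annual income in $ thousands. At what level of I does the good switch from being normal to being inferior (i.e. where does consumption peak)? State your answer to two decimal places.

89.53

dQ/dI = 25.837 − 0.2886I.
The good is inferior where dQ/dI < 0. Setting dQ/dI = 0 gives I = 25.837 / 0.2886 = 89.53.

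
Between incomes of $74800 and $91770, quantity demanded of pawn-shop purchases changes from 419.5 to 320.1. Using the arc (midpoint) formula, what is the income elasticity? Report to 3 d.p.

-1.319

ΔQ = 320.1 − 419.5 = -99.4; midpoint Q̄ = (419.5 + 320.1)/2 = 369.8.
ΔI = 91770 − 74800 = 16970; midpoint Ī = (74800 + 91770)/2 = 83285.
η = (ΔQ/Q̄) ÷ (ΔI/Ī) = (-99.4/369.8) ÷ (16970/83285) = -1.319.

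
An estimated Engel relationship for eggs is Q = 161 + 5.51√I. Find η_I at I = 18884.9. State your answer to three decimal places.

At I = 18884.9: Q = 918.197.
dQ/dI = 5.51/(2√I) = 0.0200477 at this income.
η = (dQ/dI)·(I/Q) = 0.0200477 × (18884.9/918.197) = 0.412.

0.412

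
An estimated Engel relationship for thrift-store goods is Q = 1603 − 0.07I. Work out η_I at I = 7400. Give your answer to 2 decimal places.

-0.48

At I = 7400: Q = 1085.000.
dQ/dI = −0.07.
η = (dQ/dI)·(I/Q) = -0.07 × (7400/1085.000) = -0.48.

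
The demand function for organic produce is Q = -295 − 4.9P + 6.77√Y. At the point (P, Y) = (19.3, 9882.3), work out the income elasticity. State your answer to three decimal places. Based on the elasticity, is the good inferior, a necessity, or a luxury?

1.187 (luxury)

At P = 19.3, Y = 9882.3: Q = 283.434.
Holding P constant, ∂Q/∂Y = 6.77/(2√Y) = 0.034051.
η_Y = (∂Q/∂Y)·(Y/Q) = 0.034051 × (9882.3/283.434) = 1.187.
Since η > 1, this is a luxury.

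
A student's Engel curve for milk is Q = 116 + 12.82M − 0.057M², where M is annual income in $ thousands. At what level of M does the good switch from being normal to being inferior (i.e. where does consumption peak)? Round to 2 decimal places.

112.46

dQ/dM = 12.82 − 0.114M.
The good is inferior where dQ/dM < 0. Setting dQ/dM = 0 gives M = 12.82 / 0.114 = 112.46.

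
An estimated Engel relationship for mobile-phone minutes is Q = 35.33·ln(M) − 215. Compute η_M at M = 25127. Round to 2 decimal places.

0.25

At M = 25127: Q = 142.953.
dQ/dM = 35.33/M = 0.00140606 at this income.
η = (dQ/dM)·(M/Q) = 0.00140606 × (25127/142.953) = 0.25.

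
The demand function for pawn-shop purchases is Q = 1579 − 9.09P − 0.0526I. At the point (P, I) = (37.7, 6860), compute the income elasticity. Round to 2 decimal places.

At P = 37.7, I = 6860: Q = 875.471.
Holding P constant, ∂Q/∂I = −0.0526.
η_I = (∂Q/∂I)·(I/Q) = -0.0526 × (6860/875.471) = -0.41.

-0.41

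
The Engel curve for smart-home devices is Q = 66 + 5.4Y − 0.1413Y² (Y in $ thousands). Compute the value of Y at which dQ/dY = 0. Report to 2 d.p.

19.11

dQ/dY = 5.4 − 0.2826Y.
The good is inferior where dQ/dY < 0. Setting dQ/dY = 0 gives Y = 5.4 / 0.2826 = 19.11.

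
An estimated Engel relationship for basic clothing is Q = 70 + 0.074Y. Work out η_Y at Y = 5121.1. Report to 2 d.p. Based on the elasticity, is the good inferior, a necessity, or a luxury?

At Y = 5121.1: Q = 448.961.
dQ/dY = 0.074.
η = (dQ/dY)·(Y/Q) = 0.074 × (5121.1/448.961) = 0.84.
Since 0 < η < 1, the good is a necessity.

0.84 (necessity)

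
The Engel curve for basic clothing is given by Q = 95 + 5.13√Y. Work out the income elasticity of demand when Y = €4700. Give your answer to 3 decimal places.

0.394

At Y = 4700: Q = 446.695.
dQ/dY = 5.13/(2√Y) = 0.0374144 at this income.
η = (dQ/dY)·(Y/Q) = 0.0374144 × (4700/446.695) = 0.394.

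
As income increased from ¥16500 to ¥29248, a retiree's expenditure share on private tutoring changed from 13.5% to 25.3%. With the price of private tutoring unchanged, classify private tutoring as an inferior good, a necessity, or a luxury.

luxury

The budget share rises as income rises, so η > 1.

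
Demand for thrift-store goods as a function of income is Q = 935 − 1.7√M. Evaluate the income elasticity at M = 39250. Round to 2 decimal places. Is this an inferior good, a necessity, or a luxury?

At M = 39250: Q = 598.203.
dQ/dM = -1.7/(2√M) = -0.00429041 at this income.
η = (dQ/dM)·(M/Q) = -0.00429041 × (39250/598.203) = -0.28.
Since η < 0, the good is an inferior good.

-0.28 (inferior good)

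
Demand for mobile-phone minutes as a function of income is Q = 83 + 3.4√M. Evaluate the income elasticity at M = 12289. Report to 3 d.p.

0.410

At M = 12289: Q = 459.910.
dQ/dM = 3.4/(2√M) = 0.0153352 at this income.
η = (dQ/dM)·(M/Q) = 0.0153352 × (12289/459.910) = 0.410.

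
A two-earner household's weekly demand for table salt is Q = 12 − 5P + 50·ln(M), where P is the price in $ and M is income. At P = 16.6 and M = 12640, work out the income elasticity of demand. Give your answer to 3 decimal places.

At P = 16.6, M = 12640: Q = 401.231.
Holding P constant, ∂Q/∂M = 50/M = 0.0039557.
η_M = (∂Q/∂M)·(M/Q) = 0.0039557 × (12640/401.231) = 0.125.

0.125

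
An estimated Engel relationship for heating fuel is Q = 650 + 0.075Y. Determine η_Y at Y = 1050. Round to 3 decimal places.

0.108

At Y = 1050: Q = 728.750.
dQ/dY = 0.075.
η = (dQ/dY)·(Y/Q) = 0.075 × (1050/728.750) = 0.108.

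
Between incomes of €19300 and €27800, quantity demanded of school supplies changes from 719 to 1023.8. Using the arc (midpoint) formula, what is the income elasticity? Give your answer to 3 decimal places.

0.969

ΔQ = 1023.8 − 719 = 304.8; midpoint Q̄ = (719 + 1023.8)/2 = 871.4.
ΔI = 27800 − 19300 = 8500; midpoint Ī = (19300 + 27800)/2 = 23550.
η = (ΔQ/Q̄) ÷ (ΔI/Ī) = (304.8/871.4) ÷ (8500/23550) = 0.969.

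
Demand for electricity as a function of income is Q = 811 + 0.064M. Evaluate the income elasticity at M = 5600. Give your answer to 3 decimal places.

At M = 5600: Q = 1169.400.
dQ/dM = 0.064.
η = (dQ/dM)·(M/Q) = 0.064 × (5600/1169.400) = 0.306.

0.306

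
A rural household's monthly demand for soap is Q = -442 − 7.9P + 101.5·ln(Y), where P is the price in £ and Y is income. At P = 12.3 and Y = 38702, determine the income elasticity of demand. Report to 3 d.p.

0.190

At P = 12.3, Y = 38702: Q = 533.040.
Holding P constant, ∂Q/∂Y = 101.5/Y = 0.0026226.
η_Y = (∂Q/∂Y)·(Y/Q) = 0.0026226 × (38702/533.040) = 0.190.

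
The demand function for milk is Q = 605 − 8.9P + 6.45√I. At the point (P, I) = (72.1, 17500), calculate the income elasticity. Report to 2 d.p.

0.52

At P = 72.1, I = 17500: Q = 816.565.
Holding P constant, ∂Q/∂I = 6.45/(2√I) = 0.0243787.
η_I = (∂Q/∂I)·(I/Q) = 0.0243787 × (17500/816.565) = 0.52.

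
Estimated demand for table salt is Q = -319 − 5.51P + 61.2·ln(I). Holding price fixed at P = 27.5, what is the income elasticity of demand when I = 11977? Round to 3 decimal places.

0.587

At P = 27.5, I = 11977: Q = 104.188.
Holding P constant, ∂Q/∂I = 61.2/I = 0.00510979.
η_I = (∂Q/∂I)·(I/Q) = 0.00510979 × (11977/104.188) = 0.587.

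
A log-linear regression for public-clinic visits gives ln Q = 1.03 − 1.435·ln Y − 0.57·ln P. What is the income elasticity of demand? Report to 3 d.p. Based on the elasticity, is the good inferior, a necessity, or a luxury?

In a log-linear demand, the coefficient on ln Y is the income elasticity.
So η = -1.435.
η < 0 ⇒ inferior good.

-1.435 (inferior good)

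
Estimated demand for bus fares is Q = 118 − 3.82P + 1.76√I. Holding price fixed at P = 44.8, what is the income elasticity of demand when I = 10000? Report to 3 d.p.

0.716

At P = 44.8, I = 10000: Q = 122.864.
Holding P constant, ∂Q/∂I = 1.76/(2√I) = 0.0088.
η_I = (∂Q/∂I)·(I/Q) = 0.0088 × (10000/122.864) = 0.716.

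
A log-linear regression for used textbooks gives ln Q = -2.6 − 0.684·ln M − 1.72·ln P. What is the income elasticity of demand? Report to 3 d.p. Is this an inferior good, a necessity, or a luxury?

-0.684 (inferior good)

In a log-linear demand, the coefficient on ln M is the income elasticity.
So η = -0.684.
η < 0 ⇒ inferior good.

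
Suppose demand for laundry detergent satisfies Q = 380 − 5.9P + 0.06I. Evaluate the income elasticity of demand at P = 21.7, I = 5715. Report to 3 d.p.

At P = 21.7, I = 5715: Q = 594.870.
Holding P constant, ∂Q/∂I = 0.06.
η_I = (∂Q/∂I)·(I/Q) = 0.06 × (5715/594.870) = 0.576.

0.576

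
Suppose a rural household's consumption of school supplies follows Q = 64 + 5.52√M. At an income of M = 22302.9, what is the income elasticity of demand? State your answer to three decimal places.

At M = 22302.9: Q = 888.365.
dQ/dM = 5.52/(2√M) = 0.0184811 at this income.
η = (dQ/dM)·(M/Q) = 0.0184811 × (22302.9/888.365) = 0.464.

0.464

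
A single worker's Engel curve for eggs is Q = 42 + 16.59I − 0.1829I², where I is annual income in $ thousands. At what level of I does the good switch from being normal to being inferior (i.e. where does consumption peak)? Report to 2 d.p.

dQ/dI = 16.59 − 0.3658I.
The good is inferior where dQ/dI < 0. Setting dQ/dI = 0 gives I = 16.59 / 0.3658 = 45.35.

45.35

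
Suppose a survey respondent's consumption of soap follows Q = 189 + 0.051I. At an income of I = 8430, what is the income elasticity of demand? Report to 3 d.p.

0.695

At I = 8430: Q = 618.930.
dQ/dI = 0.051.
η = (dQ/dI)·(I/Q) = 0.051 × (8430/618.930) = 0.695.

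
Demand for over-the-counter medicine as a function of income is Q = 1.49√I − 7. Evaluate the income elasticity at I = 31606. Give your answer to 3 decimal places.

At I = 31606: Q = 257.893.
dQ/dI = 1.49/(2√I) = 0.00419055 at this income.
η = (dQ/dI)·(I/Q) = 0.00419055 × (31606/257.893) = 0.514.

0.514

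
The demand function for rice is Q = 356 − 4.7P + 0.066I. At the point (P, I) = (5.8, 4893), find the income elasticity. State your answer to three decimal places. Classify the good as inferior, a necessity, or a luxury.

0.496 (necessity)

At P = 5.8, I = 4893: Q = 651.678.
Holding P constant, ∂Q/∂I = 0.066.
η_I = (∂Q/∂I)·(I/Q) = 0.066 × (4893/651.678) = 0.496.
Since 0 < η < 1, this is a necessity.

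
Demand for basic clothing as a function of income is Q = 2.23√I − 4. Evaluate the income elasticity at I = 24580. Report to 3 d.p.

At I = 24580: Q = 345.620.
dQ/dI = 2.23/(2√I) = 0.00711187 at this income.
η = (dQ/dI)·(I/Q) = 0.00711187 × (24580/345.620) = 0.506.

0.506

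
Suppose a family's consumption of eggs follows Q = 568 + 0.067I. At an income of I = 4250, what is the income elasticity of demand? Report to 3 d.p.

0.334

At I = 4250: Q = 852.750.
dQ/dI = 0.067.
η = (dQ/dI)·(I/Q) = 0.067 × (4250/852.750) = 0.334.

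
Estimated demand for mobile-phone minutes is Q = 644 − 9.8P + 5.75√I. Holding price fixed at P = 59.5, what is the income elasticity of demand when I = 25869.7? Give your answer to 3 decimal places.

0.469

At P = 59.5, I = 25869.7: Q = 985.733.
Holding P constant, ∂Q/∂I = 5.75/(2√I) = 0.0178748.
η_I = (∂Q/∂I)·(I/Q) = 0.0178748 × (25869.7/985.733) = 0.469.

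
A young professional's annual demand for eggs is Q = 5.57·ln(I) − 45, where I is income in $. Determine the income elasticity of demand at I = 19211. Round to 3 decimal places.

0.560

At I = 19211: Q = 9.938.
dQ/dI = 5.57/I = 0.000289938 at this income.
η = (dQ/dI)·(I/Q) = 0.000289938 × (19211/9.938) = 0.560.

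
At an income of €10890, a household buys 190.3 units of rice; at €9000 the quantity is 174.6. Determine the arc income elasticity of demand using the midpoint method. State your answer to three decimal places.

0.453

ΔQ = 174.6 − 190.3 = -15.7; midpoint Q̄ = (190.3 + 174.6)/2 = 182.45.
ΔI = 9000 − 10890 = -1890; midpoint Ī = (10890 + 9000)/2 = 9945.
η = (ΔQ/Q̄) ÷ (ΔI/Ī) = (-15.7/182.45) ÷ (-1890/9945) = 0.453.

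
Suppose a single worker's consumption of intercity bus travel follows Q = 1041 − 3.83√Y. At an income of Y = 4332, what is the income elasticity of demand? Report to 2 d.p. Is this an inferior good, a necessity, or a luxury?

At Y = 4332: Q = 788.917.
dQ/dY = -3.83/(2√Y) = -0.0290954 at this income.
η = (dQ/dY)·(Y/Q) = -0.0290954 × (4332/788.917) = -0.16.
Since η < 0, the good is an inferior good.

-0.16 (inferior good)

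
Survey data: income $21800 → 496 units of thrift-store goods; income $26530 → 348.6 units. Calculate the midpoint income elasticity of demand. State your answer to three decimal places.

-1.783

ΔQ = 348.6 − 496 = -147.4; midpoint Q̄ = (496 + 348.6)/2 = 422.3.
ΔI = 26530 − 21800 = 4730; midpoint Ī = (21800 + 26530)/2 = 24165.
η = (ΔQ/Q̄) ÷ (ΔI/Ī) = (-147.4/422.3) ÷ (4730/24165) = -1.783.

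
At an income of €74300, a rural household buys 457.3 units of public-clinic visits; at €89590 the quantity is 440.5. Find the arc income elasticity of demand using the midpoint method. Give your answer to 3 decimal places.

ΔQ = 440.5 − 457.3 = -16.8; midpoint Q̄ = (457.3 + 440.5)/2 = 448.9.
ΔI = 89590 − 74300 = 15290; midpoint Ī = (74300 + 89590)/2 = 81945.
η = (ΔQ/Q̄) ÷ (ΔI/Ī) = (-16.8/448.9) ÷ (15290/81945) = -0.201.

-0.201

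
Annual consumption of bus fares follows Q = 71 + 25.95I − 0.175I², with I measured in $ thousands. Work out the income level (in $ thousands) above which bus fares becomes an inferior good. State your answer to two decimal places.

dQ/dI = 25.95 − 0.35I.
The good is inferior where dQ/dI < 0. Setting dQ/dI = 0 gives I = 25.95 / 0.35 = 74.14.

74.14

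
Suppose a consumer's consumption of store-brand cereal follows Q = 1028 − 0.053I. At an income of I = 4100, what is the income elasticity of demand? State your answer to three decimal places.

-0.268

At I = 4100: Q = 810.700.
dQ/dI = −0.053.
η = (dQ/dI)·(I/Q) = -0.053 × (4100/810.700) = -0.268.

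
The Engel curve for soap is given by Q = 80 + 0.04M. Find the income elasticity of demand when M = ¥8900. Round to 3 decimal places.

At M = 8900: Q = 436.000.
dQ/dM = 0.04.
η = (dQ/dM)·(M/Q) = 0.04 × (8900/436.000) = 0.817.

0.817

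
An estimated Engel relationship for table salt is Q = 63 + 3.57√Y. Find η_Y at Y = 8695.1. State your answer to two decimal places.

0.42

At Y = 8695.1: Q = 395.894.
dQ/dY = 3.57/(2√Y) = 0.0191426 at this income.
η = (dQ/dY)·(Y/Q) = 0.0191426 × (8695.1/395.894) = 0.42.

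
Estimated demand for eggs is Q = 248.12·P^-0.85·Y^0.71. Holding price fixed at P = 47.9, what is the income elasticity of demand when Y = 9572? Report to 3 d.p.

0.710

For a multiplicative demand Q = A·P^α·Y^β, the income elasticity is β everywhere.
Here β = 0.71, so η = 0.710.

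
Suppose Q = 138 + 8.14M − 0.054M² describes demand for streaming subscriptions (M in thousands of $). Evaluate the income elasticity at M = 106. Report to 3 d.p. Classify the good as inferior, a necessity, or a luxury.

At M = 106: Q = 394.0960.
dQ/dM = 8.14 − 0.108M = -3.30800.
η = (dQ/dM)·(M/Q) = -3.30800 × (106/394.0960) = -0.890.
η < 0 ⇒ inferior good.

-0.890 (inferior good)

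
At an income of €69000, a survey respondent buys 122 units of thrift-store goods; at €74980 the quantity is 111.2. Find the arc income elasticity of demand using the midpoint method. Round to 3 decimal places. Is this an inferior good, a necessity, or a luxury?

-1.115 (inferior good)

ΔQ = 111.2 − 122 = -10.8; midpoint Q̄ = (122 + 111.2)/2 = 116.6.
ΔI = 74980 − 69000 = 5980; midpoint Ī = (69000 + 74980)/2 = 71990.
η = (ΔQ/Q̄) ÷ (ΔI/Ī) = (-10.8/116.6) ÷ (5980/71990) = -1.115.
η < 0 ⇒ inferior good.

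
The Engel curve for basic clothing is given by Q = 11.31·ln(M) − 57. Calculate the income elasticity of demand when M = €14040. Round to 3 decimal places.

At M = 14040: Q = 51.007.
dQ/dM = 11.31/M = 0.000805556 at this income.
η = (dQ/dM)·(M/Q) = 0.000805556 × (14040/51.007) = 0.222.

0.222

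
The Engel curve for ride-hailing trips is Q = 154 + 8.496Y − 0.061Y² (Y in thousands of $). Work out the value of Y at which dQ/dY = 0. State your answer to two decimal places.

dQ/dY = 8.496 − 0.122Y.
The good is inferior where dQ/dY < 0. Setting dQ/dY = 0 gives Y = 8.496 / 0.122 = 69.64.

69.64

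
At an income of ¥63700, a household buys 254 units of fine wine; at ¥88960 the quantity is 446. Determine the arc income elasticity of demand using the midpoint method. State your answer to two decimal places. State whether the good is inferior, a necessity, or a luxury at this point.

1.66 (luxury)

ΔQ = 446 − 254 = 192; midpoint Q̄ = (254 + 446)/2 = 350.
ΔI = 88960 − 63700 = 25260; midpoint Ī = (63700 + 88960)/2 = 76330.
η = (ΔQ/Q̄) ÷ (ΔI/Ī) = (192/350) ÷ (25260/76330) = 1.66.
η > 1 ⇒ luxury.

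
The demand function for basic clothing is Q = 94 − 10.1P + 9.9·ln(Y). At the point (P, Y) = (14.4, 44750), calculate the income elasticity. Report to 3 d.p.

At P = 14.4, Y = 44750: Q = 54.578.
Holding P constant, ∂Q/∂Y = 9.9/Y = 0.000221229.
η_Y = (∂Q/∂Y)·(Y/Q) = 0.000221229 × (44750/54.578) = 0.181.

0.181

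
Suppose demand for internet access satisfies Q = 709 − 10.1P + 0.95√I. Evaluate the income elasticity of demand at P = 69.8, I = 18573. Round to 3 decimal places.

0.485

At P = 69.8, I = 18573: Q = 133.489.
Holding P constant, ∂Q/∂I = 0.95/(2√I) = 0.0034854.
η_I = (∂Q/∂I)·(I/Q) = 0.0034854 × (18573/133.489) = 0.485.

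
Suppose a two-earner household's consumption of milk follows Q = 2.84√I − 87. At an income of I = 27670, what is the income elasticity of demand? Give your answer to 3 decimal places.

At I = 27670: Q = 385.414.
dQ/dI = 2.84/(2√I) = 0.00853658 at this income.
η = (dQ/dI)·(I/Q) = 0.00853658 × (27670/385.414) = 0.613.

0.613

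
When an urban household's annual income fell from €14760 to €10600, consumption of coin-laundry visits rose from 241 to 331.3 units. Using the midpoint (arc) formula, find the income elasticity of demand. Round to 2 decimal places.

ΔQ = 331.3 − 241 = 90.3; midpoint Q̄ = (241 + 331.3)/2 = 286.15.
ΔI = 10600 − 14760 = -4160; midpoint Ī = (14760 + 10600)/2 = 12680.
η = (ΔQ/Q̄) ÷ (ΔI/Ī) = (90.3/286.15) ÷ (-4160/12680) = -0.96.

-0.96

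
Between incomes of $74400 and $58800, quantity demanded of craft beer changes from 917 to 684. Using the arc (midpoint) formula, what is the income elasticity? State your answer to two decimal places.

1.24

ΔQ = 684 − 917 = -233; midpoint Q̄ = (917 + 684)/2 = 800.5.
ΔI = 58800 − 74400 = -15600; midpoint Ī = (74400 + 58800)/2 = 66600.
η = (ΔQ/Q̄) ÷ (ΔI/Ī) = (-233/800.5) ÷ (-15600/66600) = 1.24.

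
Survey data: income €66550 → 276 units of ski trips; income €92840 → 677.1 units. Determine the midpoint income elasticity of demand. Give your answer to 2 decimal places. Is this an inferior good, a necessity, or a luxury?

2.55 (luxury)

ΔQ = 677.1 − 276 = 401.1; midpoint Q̄ = (276 + 677.1)/2 = 476.55.
ΔI = 92840 − 66550 = 26290; midpoint Ī = (66550 + 92840)/2 = 79695.
η = (ΔQ/Q̄) ÷ (ΔI/Ī) = (401.1/476.55) ÷ (26290/79695) = 2.55.
η > 1 ⇒ luxury.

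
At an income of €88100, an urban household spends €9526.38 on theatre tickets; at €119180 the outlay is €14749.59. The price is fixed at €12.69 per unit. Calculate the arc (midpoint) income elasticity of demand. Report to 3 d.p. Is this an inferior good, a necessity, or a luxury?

With a constant price, Q₁ = 9526.38/12.69 = 750.700 and Q₂ = 14749.59/12.69 = 1162.300 (equivalently, work directly with expenditure since P cancels).
Midpoint %ΔQ = (14749.59 − 9526.38)/12137.99 = 0.43032; midpoint %ΔI = (119180 − 88100)/103640 = 0.29988.
η = 0.43032 / 0.29988 = 1.435.
η > 1 ⇒ luxury.

1.435 (luxury)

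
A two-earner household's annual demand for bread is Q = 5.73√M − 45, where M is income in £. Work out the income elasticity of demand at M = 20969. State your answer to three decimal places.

0.529

At M = 20969: Q = 784.743.
dQ/dM = 5.73/(2√M) = 0.019785 at this income.
η = (dQ/dM)·(M/Q) = 0.019785 × (20969/784.743) = 0.529.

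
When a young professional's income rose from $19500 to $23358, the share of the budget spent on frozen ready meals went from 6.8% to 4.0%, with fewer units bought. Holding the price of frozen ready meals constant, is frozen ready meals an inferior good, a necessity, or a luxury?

inferior good

Quantity demanded falls as income rises, so η < 0.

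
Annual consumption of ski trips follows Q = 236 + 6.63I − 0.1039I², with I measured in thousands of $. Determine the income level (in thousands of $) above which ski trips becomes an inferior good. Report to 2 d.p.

31.91

dQ/dI = 6.63 − 0.2078I.
The good is inferior where dQ/dI < 0. Setting dQ/dI = 0 gives I = 6.63 / 0.2078 = 31.91.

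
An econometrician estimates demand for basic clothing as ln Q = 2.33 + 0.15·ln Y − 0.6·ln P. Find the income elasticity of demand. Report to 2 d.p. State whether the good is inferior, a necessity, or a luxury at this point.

In a log-linear demand, the coefficient on ln Y is the income elasticity.
So η = 0.15.
0 < η < 1 ⇒ necessity.

0.15 (necessity)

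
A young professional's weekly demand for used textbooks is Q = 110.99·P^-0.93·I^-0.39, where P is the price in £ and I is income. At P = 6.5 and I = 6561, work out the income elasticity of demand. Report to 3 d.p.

For a multiplicative demand Q = A·P^α·I^β, the income elasticity is β everywhere.
Here β = -0.39, so η = -0.390.

-0.390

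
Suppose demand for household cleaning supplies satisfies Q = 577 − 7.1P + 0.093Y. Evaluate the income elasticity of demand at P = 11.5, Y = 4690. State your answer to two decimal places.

At P = 11.5, Y = 4690: Q = 931.520.
Holding P constant, ∂Q/∂Y = 0.093.
η_Y = (∂Q/∂Y)·(Y/Q) = 0.093 × (4690/931.520) = 0.47.

0.47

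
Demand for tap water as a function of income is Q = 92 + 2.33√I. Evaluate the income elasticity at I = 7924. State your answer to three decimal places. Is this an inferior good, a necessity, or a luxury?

0.346 (necessity)

At I = 7924: Q = 299.409.
dQ/dI = 2.33/(2√I) = 0.0130874 at this income.
η = (dQ/dI)·(I/Q) = 0.0130874 × (7924/299.409) = 0.346.
Since 0 < η < 1, the good is a necessity.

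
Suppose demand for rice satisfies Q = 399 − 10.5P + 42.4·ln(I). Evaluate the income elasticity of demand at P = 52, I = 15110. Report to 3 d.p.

At P = 52, I = 15110: Q = 261.020.
Holding P constant, ∂Q/∂I = 42.4/I = 0.00280609.
η_I = (∂Q/∂I)·(I/Q) = 0.00280609 × (15110/261.020) = 0.162.

0.162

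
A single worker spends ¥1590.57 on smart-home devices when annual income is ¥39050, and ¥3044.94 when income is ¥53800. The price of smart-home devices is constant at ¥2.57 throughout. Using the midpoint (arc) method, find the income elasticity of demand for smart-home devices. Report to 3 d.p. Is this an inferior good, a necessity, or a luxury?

With a constant price, Q₁ = 1590.57/2.57 = 618.899 and Q₂ = 3044.94/2.57 = 1184.802 (equivalently, work directly with expenditure since P cancels).
Midpoint %ΔQ = (3044.94 − 1590.57)/2317.76 = 0.62749; midpoint %ΔI = (53800 − 39050)/46425 = 0.31772.
η = 0.62749 / 0.31772 = 1.975.
η > 1 ⇒ luxury.

1.975 (luxury)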